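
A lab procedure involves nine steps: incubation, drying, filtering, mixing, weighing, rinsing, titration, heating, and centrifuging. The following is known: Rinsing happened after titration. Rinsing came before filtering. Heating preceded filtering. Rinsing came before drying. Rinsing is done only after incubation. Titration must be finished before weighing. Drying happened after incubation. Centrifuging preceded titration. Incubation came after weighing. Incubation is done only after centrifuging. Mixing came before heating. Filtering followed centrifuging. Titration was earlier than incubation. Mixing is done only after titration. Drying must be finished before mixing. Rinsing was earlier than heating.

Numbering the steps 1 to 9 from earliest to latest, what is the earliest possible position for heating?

Centrifuging, drying, incubation, mixing, rinsing, titration, and weighing must all come before heating — 7 forced predecessors.
Nothing else is forced ahead of heating, so its earliest slot is position 7 + 1 = 8.

8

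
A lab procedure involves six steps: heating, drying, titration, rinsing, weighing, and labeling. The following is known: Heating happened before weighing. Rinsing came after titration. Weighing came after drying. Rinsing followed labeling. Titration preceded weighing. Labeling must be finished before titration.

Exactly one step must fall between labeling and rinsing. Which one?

titration

Tracing the constraints gives labeling → titration → rinsing, so titration sits after labeling and before rinsing.
No other step is forced both after labeling and before rinsing.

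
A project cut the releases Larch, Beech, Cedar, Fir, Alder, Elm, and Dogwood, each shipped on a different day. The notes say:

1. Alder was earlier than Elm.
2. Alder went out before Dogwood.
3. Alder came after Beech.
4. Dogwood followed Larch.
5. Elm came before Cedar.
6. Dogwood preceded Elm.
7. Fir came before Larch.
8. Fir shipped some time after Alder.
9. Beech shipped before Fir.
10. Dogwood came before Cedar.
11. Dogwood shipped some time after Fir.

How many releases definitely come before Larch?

Directly stated before Larch: Fir.
Alder reaches Larch via Alder → Fir → Larch.
Beech reaches Larch via Beech → Fir → Larch.
No chain forces Cedar (or any of the others) ahead of Larch.
That's Alder, Beech, and Fir — 3 in all.

3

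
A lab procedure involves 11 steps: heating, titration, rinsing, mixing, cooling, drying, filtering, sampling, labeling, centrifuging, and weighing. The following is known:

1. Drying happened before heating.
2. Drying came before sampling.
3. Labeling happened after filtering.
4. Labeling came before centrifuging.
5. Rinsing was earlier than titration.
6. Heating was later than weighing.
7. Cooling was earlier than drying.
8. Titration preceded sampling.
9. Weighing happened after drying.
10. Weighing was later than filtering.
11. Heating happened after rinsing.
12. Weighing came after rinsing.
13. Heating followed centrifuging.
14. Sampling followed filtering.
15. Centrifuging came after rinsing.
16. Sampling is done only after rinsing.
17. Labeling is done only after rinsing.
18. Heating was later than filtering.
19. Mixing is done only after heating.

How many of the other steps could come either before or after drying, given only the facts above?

Forced before drying: cooling; forced after drying: heating, mixing, sampling, and weighing.
That leaves centrifuging, filtering, labeling, rinsing, and titration with no forced order relative to drying — 5.

5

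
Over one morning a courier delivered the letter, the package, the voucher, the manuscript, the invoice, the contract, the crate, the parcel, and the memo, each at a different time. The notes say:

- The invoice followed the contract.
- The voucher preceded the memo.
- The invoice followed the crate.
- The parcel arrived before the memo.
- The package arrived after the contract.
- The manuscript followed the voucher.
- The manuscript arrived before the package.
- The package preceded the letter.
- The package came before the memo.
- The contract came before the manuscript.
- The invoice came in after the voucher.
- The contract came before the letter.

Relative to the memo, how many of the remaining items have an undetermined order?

3

Forced before the memo: the contract, the manuscript, the package, the parcel, and the voucher.
That leaves the crate, the invoice, and the letter with no forced order relative to the memo — 3.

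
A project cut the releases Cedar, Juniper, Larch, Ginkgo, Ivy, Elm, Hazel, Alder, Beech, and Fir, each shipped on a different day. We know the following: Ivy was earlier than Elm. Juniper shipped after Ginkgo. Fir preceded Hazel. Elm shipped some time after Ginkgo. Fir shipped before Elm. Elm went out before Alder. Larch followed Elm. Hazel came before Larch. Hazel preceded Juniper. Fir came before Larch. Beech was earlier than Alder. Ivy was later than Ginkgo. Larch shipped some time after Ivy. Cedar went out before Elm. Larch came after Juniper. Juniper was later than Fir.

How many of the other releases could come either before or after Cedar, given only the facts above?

Forced after Cedar: Alder, Elm, and Larch.
That leaves Beech, Fir, Ginkgo, Hazel, Ivy, and Juniper with no forced order relative to Cedar — 6.

6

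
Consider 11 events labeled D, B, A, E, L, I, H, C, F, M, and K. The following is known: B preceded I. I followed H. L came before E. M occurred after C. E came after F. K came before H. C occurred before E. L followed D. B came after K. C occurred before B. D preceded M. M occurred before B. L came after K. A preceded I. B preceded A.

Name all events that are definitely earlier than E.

C, D, F, K, L

Directly stated before E: C, F, and L.
D reaches E via D → L → E.
K reaches E via K → L → E.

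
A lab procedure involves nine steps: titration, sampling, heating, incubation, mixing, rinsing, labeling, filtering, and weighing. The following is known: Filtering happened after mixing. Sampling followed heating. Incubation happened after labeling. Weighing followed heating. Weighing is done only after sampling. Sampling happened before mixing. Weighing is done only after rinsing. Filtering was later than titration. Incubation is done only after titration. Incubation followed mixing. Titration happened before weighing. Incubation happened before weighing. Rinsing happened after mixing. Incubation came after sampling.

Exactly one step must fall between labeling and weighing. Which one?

Tracing the constraints gives labeling → incubation → weighing, so incubation sits after labeling and before weighing.
No other step is forced both after labeling and before weighing.

incubation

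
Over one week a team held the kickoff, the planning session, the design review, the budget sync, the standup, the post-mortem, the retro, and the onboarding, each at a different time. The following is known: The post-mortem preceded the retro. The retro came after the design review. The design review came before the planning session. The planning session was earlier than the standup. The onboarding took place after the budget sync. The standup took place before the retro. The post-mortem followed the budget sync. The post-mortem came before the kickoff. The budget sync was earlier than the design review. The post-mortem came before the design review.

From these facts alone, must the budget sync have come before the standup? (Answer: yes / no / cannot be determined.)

Chain the constraints: the budget sync → the design review → the planning session → the standup. Each link is directly stated, so the budget sync comes before the standup.

yes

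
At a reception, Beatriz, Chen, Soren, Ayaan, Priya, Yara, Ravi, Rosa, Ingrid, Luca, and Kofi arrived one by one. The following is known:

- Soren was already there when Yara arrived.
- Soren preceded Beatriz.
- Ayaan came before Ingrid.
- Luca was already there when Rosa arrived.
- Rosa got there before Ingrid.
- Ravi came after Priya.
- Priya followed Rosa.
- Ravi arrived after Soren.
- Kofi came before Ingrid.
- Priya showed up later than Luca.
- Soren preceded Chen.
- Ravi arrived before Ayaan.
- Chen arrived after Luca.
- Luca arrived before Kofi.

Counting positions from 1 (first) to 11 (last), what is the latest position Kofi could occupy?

10

Kofi must come before Ingrid — 1 guest forced after them.
Everything else can be placed before Kofi in some valid order, so Kofi can sit as late as position 11 − 1 = 10.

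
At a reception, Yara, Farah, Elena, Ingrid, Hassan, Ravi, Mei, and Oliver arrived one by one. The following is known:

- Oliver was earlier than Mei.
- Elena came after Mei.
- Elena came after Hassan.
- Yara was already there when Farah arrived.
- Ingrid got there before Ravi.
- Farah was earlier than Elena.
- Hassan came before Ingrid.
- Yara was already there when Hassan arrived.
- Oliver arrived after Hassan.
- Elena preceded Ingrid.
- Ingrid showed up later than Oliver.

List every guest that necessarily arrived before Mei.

Hassan, Oliver, Yara

Directly stated before Mei: Oliver.
Hassan reaches Mei via Hassan → Oliver → Mei.
Yara reaches Mei via Yara → Hassan → Oliver → Mei.
No chain forces Elena (or any of the others) ahead of Mei.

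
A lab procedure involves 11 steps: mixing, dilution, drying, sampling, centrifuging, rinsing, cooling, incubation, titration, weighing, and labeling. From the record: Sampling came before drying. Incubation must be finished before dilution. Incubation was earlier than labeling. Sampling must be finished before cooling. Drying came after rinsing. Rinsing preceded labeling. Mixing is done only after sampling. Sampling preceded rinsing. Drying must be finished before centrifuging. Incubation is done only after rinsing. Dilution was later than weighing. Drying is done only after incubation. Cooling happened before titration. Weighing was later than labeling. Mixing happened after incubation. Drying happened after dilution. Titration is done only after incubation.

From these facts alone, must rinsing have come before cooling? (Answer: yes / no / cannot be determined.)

cannot be determined

No chain of stated constraints runs from rinsing to cooling, and none runs from cooling to rinsing either.
So the relative order of rinsing and cooling is not fixed by the given facts.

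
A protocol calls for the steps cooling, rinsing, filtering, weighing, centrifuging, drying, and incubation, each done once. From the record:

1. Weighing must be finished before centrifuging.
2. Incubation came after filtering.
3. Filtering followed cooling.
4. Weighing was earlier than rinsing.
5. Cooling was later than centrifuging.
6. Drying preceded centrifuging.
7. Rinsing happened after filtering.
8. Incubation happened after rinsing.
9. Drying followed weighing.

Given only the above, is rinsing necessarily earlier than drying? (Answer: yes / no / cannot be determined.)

no

Tracing the constraints gives drying → centrifuging → cooling → filtering → rinsing, so drying must come before rinsing.
That means rinsing cannot be before drying.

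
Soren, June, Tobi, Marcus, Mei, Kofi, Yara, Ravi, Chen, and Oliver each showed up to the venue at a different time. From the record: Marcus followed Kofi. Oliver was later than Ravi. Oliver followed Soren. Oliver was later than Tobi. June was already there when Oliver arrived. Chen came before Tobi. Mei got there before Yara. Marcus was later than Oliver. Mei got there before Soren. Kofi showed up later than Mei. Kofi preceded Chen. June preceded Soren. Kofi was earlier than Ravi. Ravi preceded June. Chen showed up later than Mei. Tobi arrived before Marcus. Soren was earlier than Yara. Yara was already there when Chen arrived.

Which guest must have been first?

Mei has a chain of constraints placing them before every other guest, so Mei must be first.

Mei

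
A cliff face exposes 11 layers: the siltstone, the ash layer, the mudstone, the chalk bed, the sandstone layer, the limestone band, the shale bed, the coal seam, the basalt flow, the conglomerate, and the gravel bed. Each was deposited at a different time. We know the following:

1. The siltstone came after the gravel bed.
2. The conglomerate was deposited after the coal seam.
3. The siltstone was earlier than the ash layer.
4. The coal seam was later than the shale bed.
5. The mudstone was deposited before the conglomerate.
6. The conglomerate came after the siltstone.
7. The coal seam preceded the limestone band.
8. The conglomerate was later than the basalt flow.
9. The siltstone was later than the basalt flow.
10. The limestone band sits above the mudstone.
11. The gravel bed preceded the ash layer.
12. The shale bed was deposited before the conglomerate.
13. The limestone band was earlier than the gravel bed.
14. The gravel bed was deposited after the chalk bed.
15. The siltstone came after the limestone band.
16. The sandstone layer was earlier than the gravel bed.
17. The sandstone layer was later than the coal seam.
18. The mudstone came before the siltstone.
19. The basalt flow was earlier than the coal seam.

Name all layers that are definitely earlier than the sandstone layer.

Directly stated before the sandstone layer: the coal seam.
The basalt flow reaches the sandstone layer via the basalt flow → the coal seam → the sandstone layer.
The shale bed reaches the sandstone layer via the shale bed → the coal seam → the sandstone layer.

the basalt flow, the coal seam, the shale bed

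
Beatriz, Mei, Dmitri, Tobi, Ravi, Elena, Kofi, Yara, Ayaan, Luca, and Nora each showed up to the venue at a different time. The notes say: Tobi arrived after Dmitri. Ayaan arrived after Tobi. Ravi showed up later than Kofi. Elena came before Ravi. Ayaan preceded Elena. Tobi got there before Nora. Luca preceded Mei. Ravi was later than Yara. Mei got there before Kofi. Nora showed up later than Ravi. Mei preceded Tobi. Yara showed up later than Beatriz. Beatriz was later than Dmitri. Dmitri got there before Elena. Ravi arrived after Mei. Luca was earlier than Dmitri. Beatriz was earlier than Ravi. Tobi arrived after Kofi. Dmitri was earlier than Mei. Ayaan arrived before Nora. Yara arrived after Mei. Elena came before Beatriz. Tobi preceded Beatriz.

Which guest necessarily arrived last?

Nora

Every other guest has a chain of constraints placing them before Nora, so Nora is last.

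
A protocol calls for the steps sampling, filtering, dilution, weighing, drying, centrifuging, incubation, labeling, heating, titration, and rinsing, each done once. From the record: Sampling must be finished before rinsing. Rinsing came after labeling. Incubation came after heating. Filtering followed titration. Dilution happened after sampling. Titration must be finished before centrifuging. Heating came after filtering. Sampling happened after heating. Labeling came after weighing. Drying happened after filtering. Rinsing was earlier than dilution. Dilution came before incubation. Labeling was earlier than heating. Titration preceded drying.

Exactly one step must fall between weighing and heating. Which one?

Tracing the constraints gives weighing → labeling → heating, so labeling sits after weighing and before heating.
No other step is forced both after weighing and before heating.

labeling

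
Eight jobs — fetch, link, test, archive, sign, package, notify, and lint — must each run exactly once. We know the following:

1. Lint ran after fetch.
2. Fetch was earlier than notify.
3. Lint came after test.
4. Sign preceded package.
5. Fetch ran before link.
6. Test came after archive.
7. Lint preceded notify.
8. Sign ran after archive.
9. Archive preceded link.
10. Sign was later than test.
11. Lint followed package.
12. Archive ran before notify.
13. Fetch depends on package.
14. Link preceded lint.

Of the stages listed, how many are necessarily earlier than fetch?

Directly stated before fetch: package.
Archive reaches fetch via archive → sign → package → fetch.
Sign reaches fetch via sign → package → fetch.
Test reaches fetch via test → sign → package → fetch.
No chain forces lint (or any of the others) ahead of fetch.
That's archive, package, sign, and test — 4 in all.

4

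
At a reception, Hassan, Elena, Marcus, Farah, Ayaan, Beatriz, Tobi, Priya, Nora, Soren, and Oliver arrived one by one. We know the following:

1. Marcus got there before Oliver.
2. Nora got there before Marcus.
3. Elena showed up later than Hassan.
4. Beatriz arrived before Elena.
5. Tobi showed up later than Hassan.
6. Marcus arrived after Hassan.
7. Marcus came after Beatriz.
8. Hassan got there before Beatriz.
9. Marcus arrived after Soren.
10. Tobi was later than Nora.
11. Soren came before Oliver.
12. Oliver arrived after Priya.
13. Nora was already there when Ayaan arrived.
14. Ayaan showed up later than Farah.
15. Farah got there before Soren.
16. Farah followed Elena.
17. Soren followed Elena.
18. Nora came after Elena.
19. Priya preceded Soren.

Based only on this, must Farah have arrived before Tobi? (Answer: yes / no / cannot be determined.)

cannot be determined

No chain of stated constraints runs from Farah to Tobi, and none runs from Tobi to Farah either.
So the relative order of Farah and Tobi is not fixed by the given facts.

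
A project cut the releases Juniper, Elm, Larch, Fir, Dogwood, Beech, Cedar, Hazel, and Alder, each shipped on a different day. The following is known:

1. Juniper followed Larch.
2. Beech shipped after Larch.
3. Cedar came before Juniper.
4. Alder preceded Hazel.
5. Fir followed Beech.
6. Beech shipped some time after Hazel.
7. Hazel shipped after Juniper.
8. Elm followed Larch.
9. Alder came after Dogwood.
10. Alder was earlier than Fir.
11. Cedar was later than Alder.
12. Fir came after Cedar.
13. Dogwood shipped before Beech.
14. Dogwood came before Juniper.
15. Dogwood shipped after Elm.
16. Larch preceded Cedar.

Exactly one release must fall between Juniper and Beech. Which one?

Tracing the constraints gives Juniper → Hazel → Beech, so Hazel sits after Juniper and before Beech.
No other release is forced both after Juniper and before Beech.

Hazel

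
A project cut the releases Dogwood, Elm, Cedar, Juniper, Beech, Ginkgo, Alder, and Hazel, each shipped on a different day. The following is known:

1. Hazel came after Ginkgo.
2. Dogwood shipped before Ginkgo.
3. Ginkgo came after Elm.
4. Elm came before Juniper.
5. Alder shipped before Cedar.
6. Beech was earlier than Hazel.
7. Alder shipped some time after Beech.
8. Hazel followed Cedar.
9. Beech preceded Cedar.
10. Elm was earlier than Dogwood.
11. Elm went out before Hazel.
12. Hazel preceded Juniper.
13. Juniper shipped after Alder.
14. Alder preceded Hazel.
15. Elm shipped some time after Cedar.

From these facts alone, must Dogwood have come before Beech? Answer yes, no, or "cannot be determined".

Tracing the constraints gives Beech → Cedar → Elm → Dogwood, so Beech must come before Dogwood.
That means Dogwood cannot be before Beech.

no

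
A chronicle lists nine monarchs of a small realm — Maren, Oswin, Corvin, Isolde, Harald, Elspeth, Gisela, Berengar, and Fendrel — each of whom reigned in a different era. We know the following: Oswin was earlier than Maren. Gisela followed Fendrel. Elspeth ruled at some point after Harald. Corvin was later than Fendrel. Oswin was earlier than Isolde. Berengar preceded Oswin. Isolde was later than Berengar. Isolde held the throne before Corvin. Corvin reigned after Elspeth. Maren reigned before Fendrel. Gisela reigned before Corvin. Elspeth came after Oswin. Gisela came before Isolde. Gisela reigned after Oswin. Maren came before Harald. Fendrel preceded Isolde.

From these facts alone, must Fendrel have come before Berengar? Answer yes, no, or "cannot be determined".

no

Tracing the constraints gives Berengar → Oswin → Maren → Fendrel, so Berengar must come before Fendrel.
That means Fendrel cannot be before Berengar.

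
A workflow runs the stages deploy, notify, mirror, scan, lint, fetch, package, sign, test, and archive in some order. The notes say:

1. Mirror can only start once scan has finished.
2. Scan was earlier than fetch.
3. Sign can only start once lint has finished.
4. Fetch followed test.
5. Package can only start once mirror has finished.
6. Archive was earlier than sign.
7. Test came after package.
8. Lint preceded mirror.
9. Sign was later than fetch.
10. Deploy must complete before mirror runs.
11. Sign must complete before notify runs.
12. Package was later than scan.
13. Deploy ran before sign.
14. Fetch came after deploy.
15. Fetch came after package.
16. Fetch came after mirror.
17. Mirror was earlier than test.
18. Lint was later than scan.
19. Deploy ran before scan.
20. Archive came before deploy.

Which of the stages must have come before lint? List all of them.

archive, deploy, scan

Directly stated before lint: scan.
Archive reaches lint via archive → deploy → scan → lint.
Deploy reaches lint via deploy → scan → lint.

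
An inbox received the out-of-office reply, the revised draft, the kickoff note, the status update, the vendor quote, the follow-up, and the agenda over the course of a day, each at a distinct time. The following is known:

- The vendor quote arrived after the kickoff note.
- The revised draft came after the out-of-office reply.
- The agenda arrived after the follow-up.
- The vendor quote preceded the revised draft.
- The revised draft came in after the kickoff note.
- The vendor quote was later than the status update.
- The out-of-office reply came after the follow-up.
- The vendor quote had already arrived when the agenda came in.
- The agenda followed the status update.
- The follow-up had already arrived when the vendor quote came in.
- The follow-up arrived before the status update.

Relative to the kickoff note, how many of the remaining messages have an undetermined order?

Forced after the kickoff note: the agenda, the revised draft, and the vendor quote.
That leaves the follow-up, the out-of-office reply, and the status update with no forced order relative to the kickoff note — 3.

3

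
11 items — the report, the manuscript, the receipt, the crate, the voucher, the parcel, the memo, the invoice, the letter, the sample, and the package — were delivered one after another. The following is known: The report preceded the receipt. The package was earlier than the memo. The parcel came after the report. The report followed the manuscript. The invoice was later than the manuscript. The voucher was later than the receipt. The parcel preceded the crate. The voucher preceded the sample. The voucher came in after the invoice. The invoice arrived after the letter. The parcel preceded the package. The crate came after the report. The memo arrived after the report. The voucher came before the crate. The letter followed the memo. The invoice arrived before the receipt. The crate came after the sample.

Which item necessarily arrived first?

The manuscript has a chain of constraints placing it before every other item, so the manuscript must be first.

the manuscript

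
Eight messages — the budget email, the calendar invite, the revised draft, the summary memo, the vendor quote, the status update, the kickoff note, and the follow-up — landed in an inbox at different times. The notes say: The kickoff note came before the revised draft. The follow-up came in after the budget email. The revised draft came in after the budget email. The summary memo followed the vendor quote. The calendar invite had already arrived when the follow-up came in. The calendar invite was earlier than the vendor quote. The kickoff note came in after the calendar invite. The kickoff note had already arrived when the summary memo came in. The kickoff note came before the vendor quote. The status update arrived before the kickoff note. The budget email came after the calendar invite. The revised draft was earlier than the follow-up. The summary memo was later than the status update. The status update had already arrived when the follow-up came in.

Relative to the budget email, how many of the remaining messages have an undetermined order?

Forced before the budget email: the calendar invite; forced after the budget email: the follow-up and the revised draft.
That leaves the kickoff note, the status update, the summary memo, and the vendor quote with no forced order relative to the budget email — 4.

4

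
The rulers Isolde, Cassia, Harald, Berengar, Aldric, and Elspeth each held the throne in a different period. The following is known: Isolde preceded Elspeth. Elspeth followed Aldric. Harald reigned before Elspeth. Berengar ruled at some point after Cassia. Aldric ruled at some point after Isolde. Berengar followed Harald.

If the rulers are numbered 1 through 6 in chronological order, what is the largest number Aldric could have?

5

Aldric must come before Elspeth — 1 ruler forced after them.
Everything else can be placed before Aldric in some valid order, so Aldric can sit as late as position 6 − 1 = 5.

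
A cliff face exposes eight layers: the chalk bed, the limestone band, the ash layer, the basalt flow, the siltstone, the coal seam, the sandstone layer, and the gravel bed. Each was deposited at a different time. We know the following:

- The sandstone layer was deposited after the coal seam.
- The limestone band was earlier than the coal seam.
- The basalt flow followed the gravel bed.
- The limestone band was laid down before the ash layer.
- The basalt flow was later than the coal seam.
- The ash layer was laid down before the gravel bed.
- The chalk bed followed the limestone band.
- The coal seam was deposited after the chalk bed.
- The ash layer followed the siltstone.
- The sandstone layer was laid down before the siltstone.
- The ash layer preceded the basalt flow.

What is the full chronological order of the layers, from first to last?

the limestone band, the chalk bed, the coal seam, the sandstone layer, the siltstone, the ash layer, the gravel bed, the basalt flow

The constraints fix every adjacent pair, so only one ordering works:
the limestone band → the chalk bed → the coal seam → the sandstone layer → the siltstone → the ash layer → the gravel bed → the basalt flow.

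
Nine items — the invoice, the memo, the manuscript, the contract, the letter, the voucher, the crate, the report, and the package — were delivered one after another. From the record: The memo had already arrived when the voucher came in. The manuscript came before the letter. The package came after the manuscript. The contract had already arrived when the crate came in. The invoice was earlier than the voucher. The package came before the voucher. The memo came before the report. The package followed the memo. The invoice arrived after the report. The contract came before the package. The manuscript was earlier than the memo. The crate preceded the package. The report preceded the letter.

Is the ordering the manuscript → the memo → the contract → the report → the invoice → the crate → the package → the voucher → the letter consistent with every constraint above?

yes

Check each stated constraint against the proposed order — e.g. the manuscript is ahead of the package; the manuscript is ahead of the letter. Every pair is in the required order; nothing is violated.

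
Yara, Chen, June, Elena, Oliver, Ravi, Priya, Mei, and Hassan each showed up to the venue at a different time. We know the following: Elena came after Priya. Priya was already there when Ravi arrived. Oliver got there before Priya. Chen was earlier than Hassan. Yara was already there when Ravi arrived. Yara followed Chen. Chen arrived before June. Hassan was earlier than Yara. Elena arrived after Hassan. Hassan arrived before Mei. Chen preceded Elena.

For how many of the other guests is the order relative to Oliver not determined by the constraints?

5

Forced after Oliver: Elena, Priya, and Ravi.
That leaves Chen, Hassan, June, Mei, and Yara with no forced order relative to Oliver — 5.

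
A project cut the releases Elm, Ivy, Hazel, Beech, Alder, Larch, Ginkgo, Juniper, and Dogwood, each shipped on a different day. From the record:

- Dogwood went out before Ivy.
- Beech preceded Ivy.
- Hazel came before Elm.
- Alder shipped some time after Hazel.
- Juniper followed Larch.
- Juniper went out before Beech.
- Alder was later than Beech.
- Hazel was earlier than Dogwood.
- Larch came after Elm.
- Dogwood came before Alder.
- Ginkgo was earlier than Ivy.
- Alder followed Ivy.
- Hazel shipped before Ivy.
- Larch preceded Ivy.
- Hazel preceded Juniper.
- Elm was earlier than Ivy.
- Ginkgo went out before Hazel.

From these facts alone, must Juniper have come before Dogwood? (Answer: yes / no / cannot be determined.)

cannot be determined

No chain of stated constraints runs from Juniper to Dogwood, and none runs from Dogwood to Juniper either.
So the relative order of Juniper and Dogwood is not fixed by the given facts.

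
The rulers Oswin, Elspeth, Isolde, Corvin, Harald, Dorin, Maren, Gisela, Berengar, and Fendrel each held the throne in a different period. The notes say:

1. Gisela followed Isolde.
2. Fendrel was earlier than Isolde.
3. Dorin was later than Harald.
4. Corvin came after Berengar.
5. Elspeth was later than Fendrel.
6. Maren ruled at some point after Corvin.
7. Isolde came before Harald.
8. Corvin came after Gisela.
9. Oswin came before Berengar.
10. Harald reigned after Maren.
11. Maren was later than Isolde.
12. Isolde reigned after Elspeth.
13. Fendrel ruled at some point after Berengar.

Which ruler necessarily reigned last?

Dorin

Every other ruler has a chain of constraints placing them before Dorin, so Dorin is last.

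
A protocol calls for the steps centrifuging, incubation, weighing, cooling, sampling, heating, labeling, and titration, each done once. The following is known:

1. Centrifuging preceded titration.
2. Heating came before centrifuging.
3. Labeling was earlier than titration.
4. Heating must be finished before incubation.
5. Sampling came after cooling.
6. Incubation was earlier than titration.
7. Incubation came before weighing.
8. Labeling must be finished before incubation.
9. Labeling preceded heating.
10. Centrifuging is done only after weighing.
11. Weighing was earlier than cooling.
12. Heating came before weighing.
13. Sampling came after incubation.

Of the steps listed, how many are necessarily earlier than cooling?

Directly stated before cooling: weighing.
Heating reaches cooling via heating → weighing → cooling.
Incubation reaches cooling via incubation → weighing → cooling.
Labeling reaches cooling via labeling → incubation → weighing → cooling.
That's heating, incubation, labeling, and weighing — 4 in all.

4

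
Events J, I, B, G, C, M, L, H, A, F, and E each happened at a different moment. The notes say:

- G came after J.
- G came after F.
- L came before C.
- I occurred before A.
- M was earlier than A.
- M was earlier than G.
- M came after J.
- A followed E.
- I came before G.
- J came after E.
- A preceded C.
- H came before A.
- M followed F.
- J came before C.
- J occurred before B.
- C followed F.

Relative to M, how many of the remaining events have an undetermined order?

4

Forced before M: E, F, and J; forced after M: A, C, and G.
That leaves B, H, I, and L with no forced order relative to M — 4.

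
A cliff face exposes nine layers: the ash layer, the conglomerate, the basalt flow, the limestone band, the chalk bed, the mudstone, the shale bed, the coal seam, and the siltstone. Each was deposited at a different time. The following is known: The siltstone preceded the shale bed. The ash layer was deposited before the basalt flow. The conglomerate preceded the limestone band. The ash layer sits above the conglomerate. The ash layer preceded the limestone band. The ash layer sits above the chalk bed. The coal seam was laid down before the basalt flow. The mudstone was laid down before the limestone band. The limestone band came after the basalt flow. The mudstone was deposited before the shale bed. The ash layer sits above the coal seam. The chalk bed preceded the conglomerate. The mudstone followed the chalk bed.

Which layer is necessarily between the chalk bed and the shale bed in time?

Tracing the constraints gives the chalk bed → the mudstone → the shale bed, so the mudstone sits after the chalk bed and before the shale bed.
No other layer is forced both after the chalk bed and before the shale bed.

the mudstone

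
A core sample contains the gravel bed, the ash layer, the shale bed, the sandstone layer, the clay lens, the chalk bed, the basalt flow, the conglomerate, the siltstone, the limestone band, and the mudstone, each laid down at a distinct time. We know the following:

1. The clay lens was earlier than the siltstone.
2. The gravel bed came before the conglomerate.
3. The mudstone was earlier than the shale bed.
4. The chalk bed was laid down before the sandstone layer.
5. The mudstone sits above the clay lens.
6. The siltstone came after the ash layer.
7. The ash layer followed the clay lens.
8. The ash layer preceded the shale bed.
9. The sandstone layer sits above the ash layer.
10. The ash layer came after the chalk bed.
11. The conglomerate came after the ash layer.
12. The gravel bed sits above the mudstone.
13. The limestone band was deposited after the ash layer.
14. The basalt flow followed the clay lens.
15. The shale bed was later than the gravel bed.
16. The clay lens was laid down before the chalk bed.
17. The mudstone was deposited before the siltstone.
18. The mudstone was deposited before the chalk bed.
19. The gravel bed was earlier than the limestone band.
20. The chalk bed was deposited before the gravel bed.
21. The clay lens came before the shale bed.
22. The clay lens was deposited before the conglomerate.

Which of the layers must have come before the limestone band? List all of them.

Directly stated before the limestone band: the ash layer and the gravel bed.
The chalk bed reaches the limestone band via the chalk bed → the gravel bed → the limestone band.
The clay lens reaches the limestone band via the clay lens → the ash layer → the limestone band.
The mudstone reaches the limestone band via the mudstone → the gravel bed → the limestone band.
No chain forces the basalt flow (or any of the others) ahead of the limestone band.

the ash layer, the chalk bed, the clay lens, the gravel bed, the mudstone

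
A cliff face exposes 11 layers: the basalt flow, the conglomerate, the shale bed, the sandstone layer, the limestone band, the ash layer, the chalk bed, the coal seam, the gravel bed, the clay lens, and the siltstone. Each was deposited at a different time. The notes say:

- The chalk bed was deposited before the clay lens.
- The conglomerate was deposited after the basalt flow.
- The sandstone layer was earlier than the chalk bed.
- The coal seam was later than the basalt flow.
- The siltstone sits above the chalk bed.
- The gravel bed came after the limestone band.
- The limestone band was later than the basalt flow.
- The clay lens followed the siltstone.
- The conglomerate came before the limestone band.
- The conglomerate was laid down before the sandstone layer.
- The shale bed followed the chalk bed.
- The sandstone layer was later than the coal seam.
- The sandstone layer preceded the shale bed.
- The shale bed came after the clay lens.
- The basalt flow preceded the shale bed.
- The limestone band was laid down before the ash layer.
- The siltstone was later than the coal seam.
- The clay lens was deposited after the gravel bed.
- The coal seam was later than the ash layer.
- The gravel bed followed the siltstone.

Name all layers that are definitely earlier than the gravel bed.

Directly stated before the gravel bed: the limestone band and the siltstone.
The ash layer reaches the gravel bed via the ash layer → the coal seam → the siltstone → the gravel bed.
The basalt flow reaches the gravel bed via the basalt flow → the limestone band → the gravel bed.
The chalk bed reaches the gravel bed via the chalk bed → the siltstone → the gravel bed.
Likewise the coal seam, the conglomerate, and the sandstone layer each reach the gravel bed by chaining the stated constraints.

the ash layer, the basalt flow, the chalk bed, the coal seam, the conglomerate, the limestone band, the sandstone layer, the siltstone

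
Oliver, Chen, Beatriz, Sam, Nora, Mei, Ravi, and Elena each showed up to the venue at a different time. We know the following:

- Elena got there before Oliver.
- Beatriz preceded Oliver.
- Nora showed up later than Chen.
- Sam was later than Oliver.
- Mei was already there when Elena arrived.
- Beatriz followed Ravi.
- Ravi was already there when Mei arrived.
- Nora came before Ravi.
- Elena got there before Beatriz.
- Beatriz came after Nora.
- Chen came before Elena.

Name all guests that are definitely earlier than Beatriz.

Chen, Elena, Mei, Nora, Ravi

Directly stated before Beatriz: Elena, Nora, and Ravi.
Chen reaches Beatriz via Chen → Nora → Beatriz.
Mei reaches Beatriz via Mei → Elena → Beatriz.
No chain forces Sam (or any of the others) ahead of Beatriz.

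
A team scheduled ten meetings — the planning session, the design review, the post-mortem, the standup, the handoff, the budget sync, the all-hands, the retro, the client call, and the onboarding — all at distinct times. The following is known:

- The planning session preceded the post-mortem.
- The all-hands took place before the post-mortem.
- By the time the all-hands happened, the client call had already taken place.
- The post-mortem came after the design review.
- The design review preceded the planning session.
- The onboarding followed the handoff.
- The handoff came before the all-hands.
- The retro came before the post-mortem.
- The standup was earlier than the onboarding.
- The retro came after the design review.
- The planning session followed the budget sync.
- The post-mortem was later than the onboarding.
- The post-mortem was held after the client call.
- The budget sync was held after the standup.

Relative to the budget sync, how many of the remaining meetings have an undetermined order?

Forced before the budget sync: the standup; forced after the budget sync: the planning session and the post-mortem.
That leaves the all-hands, the client call, the design review, the handoff, the onboarding, and the retro with no forced order relative to the budget sync — 6.

6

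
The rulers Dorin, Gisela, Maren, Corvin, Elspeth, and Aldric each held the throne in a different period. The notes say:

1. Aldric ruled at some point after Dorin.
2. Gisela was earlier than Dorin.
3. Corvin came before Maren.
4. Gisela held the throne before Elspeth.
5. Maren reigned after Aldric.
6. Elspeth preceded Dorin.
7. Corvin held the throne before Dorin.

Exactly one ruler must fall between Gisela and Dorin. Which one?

Tracing the constraints gives Gisela → Elspeth → Dorin, so Elspeth sits after Gisela and before Dorin.
No other ruler is forced both after Gisela and before Dorin.

Elspeth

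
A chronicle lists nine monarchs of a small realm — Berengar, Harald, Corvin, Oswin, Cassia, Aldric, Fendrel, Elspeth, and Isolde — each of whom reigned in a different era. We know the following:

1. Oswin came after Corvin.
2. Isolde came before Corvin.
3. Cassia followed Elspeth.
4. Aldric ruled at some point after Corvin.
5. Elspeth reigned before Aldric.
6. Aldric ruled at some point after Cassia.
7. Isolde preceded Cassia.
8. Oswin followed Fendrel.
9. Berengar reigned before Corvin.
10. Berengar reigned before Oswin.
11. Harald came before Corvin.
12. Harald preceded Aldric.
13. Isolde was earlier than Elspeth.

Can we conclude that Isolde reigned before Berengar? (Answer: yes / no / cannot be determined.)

cannot be determined

No chain of stated constraints runs from Isolde to Berengar, and none runs from Berengar to Isolde either.
So the relative order of Isolde and Berengar is not fixed by the given facts.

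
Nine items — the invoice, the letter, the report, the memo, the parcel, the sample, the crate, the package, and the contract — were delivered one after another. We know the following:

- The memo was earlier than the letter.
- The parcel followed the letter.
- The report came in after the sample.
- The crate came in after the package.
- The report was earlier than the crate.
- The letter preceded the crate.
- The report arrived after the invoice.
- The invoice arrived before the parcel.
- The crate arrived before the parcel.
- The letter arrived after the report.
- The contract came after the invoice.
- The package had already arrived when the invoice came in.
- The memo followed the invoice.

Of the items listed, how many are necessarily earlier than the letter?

5

Directly stated before the letter: the memo and the report.
The invoice reaches the letter via the invoice → the memo → the letter.
The package reaches the letter via the package → the invoice → the memo → the letter.
The sample reaches the letter via the sample → the report → the letter.
That's the invoice, the memo, the package, the report, and the sample — 5 in all.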